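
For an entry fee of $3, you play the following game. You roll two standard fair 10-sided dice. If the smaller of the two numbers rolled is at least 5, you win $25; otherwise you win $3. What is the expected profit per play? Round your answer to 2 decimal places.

$7.92

E[payout] = (16/25)·3 + (9/25)·25 = 273/25
Expected profit = 273/25 − 3 = 198/25 ≈ $7.92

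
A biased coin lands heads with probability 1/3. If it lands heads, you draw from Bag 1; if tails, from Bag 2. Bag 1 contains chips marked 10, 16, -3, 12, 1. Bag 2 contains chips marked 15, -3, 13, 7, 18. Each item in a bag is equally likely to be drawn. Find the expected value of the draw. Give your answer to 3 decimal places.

9.067

E[X | Bag 1] = (10 + 16 − 3 + 12 + 1)/5 = 36/5
E[X | Bag 2] = (15 − 3 + 13 + 7 + 18)/5 = 10
E[X] = (1/3)·36/5 + (2/3)·10 = 136/15 ≈ 9.067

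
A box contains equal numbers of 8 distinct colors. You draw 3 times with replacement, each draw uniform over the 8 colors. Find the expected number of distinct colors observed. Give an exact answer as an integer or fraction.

169/64

Let Xⱼ=1 if type j appears at least once. P(Xⱼ=1) = 1 − ((8−1)/8)^3 = 169/512.
E[#distinct] = 8·169/512 = 169/64.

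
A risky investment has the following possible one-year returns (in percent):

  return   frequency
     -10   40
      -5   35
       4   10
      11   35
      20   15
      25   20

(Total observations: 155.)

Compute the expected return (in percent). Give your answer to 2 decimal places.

Total = 155, so P(return=-10) = 40/155, etc.
E[X] = (8/31)·(-10) + (7/31)·(-5) + (2/31)·4 + (7/31)·11 + (3/31)·20 + (4/31)·25
     = 130/31 ≈ 4.19

4.19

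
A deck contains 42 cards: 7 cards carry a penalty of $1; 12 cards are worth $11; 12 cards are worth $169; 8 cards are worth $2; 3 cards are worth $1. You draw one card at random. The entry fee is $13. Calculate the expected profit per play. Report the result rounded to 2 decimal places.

E[payout] = (7/42)·(-1) + (12/42)·11 + (12/42)·169 + (8/42)·2 + (3/42)·1 = 362/7
Expected profit = 362/7 − 13 = 271/7 ≈ $38.71

$38.71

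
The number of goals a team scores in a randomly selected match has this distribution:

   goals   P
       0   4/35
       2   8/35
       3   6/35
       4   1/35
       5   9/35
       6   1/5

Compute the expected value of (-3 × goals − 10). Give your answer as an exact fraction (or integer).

-145/7

E[-3x-10] = (4/35)·(-10) + (8/35)·(-16) + (6/35)·(-19) + (1/35)·(-22) + (9/35)·(-25) + (1/5)·(-28)
     = -145/7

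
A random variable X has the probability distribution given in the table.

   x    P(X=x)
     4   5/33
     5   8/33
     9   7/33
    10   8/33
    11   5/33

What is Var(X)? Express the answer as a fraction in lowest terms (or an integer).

2584/363

E[X] = (5/33)·4 + (8/33)·5 + (7/33)·9 + (8/33)·10 + (5/33)·11 = 86/11
E[X²] = (5/33)·16 + (8/33)·25 + (7/33)·81 + (8/33)·100 + (5/33)·121 = 2252/33
Var(X) = 2252/33 − (86/11)² = 2584/363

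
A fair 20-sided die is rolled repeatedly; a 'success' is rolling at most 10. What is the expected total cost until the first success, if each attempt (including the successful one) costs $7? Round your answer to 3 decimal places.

$14.000

E[#attempts] = 1/p = 2; E[cost] = 7·2 = 14.
≈ 14.000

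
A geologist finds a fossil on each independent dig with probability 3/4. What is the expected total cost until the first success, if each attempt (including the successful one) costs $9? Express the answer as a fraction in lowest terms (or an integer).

E[#attempts] = 1/p = 4/3; E[cost] = 9·4/3 = 12.

$12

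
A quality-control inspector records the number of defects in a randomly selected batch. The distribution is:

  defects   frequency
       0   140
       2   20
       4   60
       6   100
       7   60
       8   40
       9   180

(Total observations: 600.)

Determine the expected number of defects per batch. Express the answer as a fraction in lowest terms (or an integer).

Total = 600, so P(defects=0) = 140/600, etc.
E[X] = (7/30)·0 + (1/30)·2 + (1/10)·4 + (1/6)·6 + (1/10)·7 + (1/15)·8 + (3/10)·9
     = 27/5

27/5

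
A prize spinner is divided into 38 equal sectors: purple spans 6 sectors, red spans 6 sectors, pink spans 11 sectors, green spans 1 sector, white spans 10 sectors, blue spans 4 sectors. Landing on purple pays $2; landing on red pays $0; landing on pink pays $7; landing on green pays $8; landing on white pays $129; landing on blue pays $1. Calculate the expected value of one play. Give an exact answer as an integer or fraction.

1391/38 dollars

E[payout] = (6/38)·2 + (6/38)·0 + (11/38)·7 + (1/38)·8 + (10/38)·129 + (4/38)·1 = 1391/38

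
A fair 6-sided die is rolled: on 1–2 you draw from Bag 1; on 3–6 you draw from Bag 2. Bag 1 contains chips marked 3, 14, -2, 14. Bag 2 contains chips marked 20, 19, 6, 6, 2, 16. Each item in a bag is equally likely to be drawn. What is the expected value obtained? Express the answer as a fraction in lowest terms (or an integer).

121/12

E[X | Bag 1] = (3 + 14 − 2 + 14)/4 = 29/4
E[X | Bag 2] = (20 + 19 + 6 + 6 + 2 + 16)/6 = 23/2
E[X] = (1/3)·29/4 + (2/3)·23/2 = 121/12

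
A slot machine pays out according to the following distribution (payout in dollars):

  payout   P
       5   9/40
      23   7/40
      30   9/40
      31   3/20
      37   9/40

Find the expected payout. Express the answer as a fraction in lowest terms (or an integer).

199/8 dollars

E[X] = (9/40)·5 + (7/40)·23 + (9/40)·30 + (3/20)·31 + (9/40)·37
     = 199/8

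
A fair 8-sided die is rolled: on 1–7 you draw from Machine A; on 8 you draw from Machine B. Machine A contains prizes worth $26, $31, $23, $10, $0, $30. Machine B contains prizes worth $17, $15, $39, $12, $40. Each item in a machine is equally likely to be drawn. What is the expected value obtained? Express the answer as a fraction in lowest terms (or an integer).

E[X | Machine A] = (26 + 31 + 23 + 10 + 0 + 30)/6 = 20
E[X | Machine B] = (17 + 15 + 39 + 12 + 40)/5 = 123/5
E[X] = (7/8)·20 + (1/8)·123/5 = 823/40

823/40 dollars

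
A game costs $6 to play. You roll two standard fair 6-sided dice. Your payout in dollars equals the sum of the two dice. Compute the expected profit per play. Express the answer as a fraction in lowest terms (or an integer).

$1

Distribution of the sum of the two dice: 2 w.p. 1/36, 3 w.p. 1/18, 4 w.p. 1/12, 5 w.p. 1/9, 6 w.p. 5/36, 7 w.p. 1/6, …
E[payout] = (1/36)·2 + (1/18)·3 + (1/12)·4 + (1/9)·5 + (5/36)·6 + (1/6)·7 + (5/36)·8 + (1/9)·9 + (1/12)·10 + (1/18)·11 + (1/36)·12 = 7
Expected profit = 7 − 6 = 1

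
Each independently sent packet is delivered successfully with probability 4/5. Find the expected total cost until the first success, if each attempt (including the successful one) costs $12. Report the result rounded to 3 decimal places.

E[#attempts] = 1/p = 5/4; E[cost] = 12·5/4 = 15.
≈ 15.000

$15.000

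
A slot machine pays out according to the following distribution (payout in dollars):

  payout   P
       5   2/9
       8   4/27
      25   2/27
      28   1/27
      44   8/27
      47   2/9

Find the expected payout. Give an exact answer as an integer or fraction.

E[X] = (2/9)·5 + (4/27)·8 + (2/27)·25 + (1/27)·28 + (8/27)·44 + (2/9)·47
     = 86/3

86/3 dollars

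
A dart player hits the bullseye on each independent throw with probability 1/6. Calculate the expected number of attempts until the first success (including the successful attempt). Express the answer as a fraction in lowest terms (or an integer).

6

For a geometric distribution, E[trials] = 1/p = 1/(1/6) = 6.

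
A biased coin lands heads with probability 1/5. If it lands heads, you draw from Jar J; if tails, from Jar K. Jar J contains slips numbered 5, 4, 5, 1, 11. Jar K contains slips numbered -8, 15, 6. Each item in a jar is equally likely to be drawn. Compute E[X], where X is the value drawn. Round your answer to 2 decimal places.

4.51

E[X | Jar J] = (5 + 4 + 5 + 1 + 11)/5 = 26/5
E[X | Jar K] = (-8 + 15 + 6)/3 = 13/3
E[X] = (1/5)·26/5 + (4/5)·13/3 = 338/75 ≈ 4.51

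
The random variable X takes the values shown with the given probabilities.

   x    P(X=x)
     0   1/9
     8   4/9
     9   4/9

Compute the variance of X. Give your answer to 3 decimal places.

E[X] = (1/9)·0 + (4/9)·8 + (4/9)·9 = 68/9
E[X²] = (1/9)·0 + (4/9)·64 + (4/9)·81 = 580/9
Var(X) = 580/9 − (68/9)² = 596/81 ≈ 7.358

7.358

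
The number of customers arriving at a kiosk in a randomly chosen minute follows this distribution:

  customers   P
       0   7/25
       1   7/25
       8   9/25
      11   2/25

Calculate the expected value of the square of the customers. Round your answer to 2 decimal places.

33.00

E[X²] = (7/25)·0 + (7/25)·1 + (9/25)·64 + (2/25)·121
     = 33 ≈ 33.00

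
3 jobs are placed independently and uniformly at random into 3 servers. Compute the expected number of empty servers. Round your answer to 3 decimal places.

Let Xⱼ=1 if server j is empty. P(Xⱼ=1) = ((3-1)/3)^3 = 8/27.
By linearity, E[#empty] = 3·8/27 = 8/9.
≈ 0.889

0.889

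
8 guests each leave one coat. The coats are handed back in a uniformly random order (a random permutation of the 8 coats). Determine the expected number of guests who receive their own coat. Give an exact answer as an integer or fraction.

Let Xᵢ = 1 if person i gets their own coat. For each i, P(Xᵢ=1) = 1/8.
By linearity of expectation, E[X₁+…+X_8] = 8·(1/8) = 1.

1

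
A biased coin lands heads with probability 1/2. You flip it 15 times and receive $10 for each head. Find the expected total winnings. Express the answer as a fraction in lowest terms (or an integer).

E[#heads] = 15·1/2 = 15/2 (linearity over flips).
E[winnings] = 10·15/2 = 75.

$75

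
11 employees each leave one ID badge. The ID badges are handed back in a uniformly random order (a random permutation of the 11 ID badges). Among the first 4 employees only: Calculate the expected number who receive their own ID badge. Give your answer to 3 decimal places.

0.364

Let Xᵢ = 1 if person i gets their own ID badge. For each i, P(Xᵢ=1) = 1/11.
By linearity of expectation, E[X₁+…+X_4] = 4·(1/11) = 4/11.
≈ 0.364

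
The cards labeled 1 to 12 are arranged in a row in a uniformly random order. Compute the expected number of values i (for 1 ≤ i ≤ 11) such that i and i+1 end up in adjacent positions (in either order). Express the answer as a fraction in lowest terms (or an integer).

11/6

For each i ∈ {1,…,11}, let Xᵢ = 1 if i and i+1 are adjacent. P(Xᵢ=1) = 2·(12−1)!/12! = 2/12.
By linearity, E[ΣXᵢ] = (11)·(2/12) = 11/6.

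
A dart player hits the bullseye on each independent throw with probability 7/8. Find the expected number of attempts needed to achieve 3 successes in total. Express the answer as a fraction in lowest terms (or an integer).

24/7

By linearity (sum of 3 independent geometric waits), E[trials] = 3/p = 3/(7/8) = 24/7.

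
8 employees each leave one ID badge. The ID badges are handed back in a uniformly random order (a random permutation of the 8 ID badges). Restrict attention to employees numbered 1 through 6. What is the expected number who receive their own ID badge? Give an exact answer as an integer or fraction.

Let Xᵢ = 1 if person i gets their own ID badge. For each i, P(Xᵢ=1) = 1/8.
By linearity of expectation, E[X₁+…+X_6] = 6·(1/8) = 3/4.

3/4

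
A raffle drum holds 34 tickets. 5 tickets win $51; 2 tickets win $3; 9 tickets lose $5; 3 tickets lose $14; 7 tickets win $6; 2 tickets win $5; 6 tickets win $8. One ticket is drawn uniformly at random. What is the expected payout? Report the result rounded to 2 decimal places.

E[payout] = (5/34)·51 + (2/34)·3 + (9/34)·(-5) + (3/34)·(-14) + (7/34)·6 + (2/34)·5 + (6/34)·8 = 137/17
≈ $8.06

$8.06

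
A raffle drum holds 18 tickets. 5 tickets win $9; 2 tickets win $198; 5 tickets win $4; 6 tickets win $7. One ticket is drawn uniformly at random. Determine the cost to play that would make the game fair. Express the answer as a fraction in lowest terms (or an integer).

503/18 dollars

E[payout] = (5/18)·9 + (2/18)·198 + (5/18)·4 + (6/18)·7 = 503/18
Fair fee = E[payout] = 503/18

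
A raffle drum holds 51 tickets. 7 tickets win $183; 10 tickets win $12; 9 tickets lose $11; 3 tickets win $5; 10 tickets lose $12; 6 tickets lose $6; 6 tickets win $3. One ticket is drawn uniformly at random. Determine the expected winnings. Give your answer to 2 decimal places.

E[payout] = (7/51)·183 + (10/51)·12 + (9/51)·(-11) + (3/51)·5 + (10/51)·(-12) + (6/51)·(-6) + (6/51)·3 = 393/17
≈ $23.12

$23.12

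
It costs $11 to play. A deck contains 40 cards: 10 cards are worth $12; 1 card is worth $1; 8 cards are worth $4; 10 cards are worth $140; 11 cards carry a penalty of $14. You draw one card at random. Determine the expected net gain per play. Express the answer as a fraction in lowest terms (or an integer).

959/40 dollars

E[payout] = (10/40)·12 + (1/40)·1 + (8/40)·4 + (10/40)·140 + (11/40)·(-14) = 1399/40
Expected profit = 1399/40 − 11 = 959/40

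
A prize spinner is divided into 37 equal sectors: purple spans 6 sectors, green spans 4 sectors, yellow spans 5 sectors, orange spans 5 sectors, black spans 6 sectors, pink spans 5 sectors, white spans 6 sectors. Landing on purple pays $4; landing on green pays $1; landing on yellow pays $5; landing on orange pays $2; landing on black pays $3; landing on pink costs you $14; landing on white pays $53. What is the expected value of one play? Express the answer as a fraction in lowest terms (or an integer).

329/37 dollars

E[payout] = (6/37)·4 + (4/37)·1 + (5/37)·5 + (5/37)·2 + (6/37)·3 + (5/37)·(-14) + (6/37)·53 = 329/37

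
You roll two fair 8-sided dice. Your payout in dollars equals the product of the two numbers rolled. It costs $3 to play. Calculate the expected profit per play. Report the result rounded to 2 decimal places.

$17.25

Distribution of the product of the two numbers rolled: 1 w.p. 1/64, 2 w.p. 1/32, 3 w.p. 1/32, 4 w.p. 3/64, 5 w.p. 1/32, 6 w.p. 1/16, …
E[payout] = (1/64)·1 + (1/32)·2 + (1/32)·3 + (3/64)·4 + (1/32)·5 + (1/16)·6 + (1/32)·7 + (1/16)·8 + (1/64)·9 + (1/32)·10 + (1/16)·12 + (1/32)·14 + (1/32)·15 + (3/64)·16 + (1/32)·18 + (1/32)·20 + (1/32)·21 + (1/16)·24 + (1/64)·25 + (1/32)·28 + (1/32)·30 + (1/32)·32 + (1/32)·35 + (1/64)·36 + (1/32)·40 + (1/32)·42 + (1/32)·48 + (1/64)·49 + (1/32)·56 + (1/64)·64 = 81/4
Expected profit = 81/4 − 3 = 69/4 ≈ $17.25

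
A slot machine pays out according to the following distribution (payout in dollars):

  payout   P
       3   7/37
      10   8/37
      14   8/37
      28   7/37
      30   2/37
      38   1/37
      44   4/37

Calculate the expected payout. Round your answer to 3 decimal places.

$18.459

E[X] = (7/37)·3 + (8/37)·10 + (8/37)·14 + (7/37)·28 + (2/37)·30 + (1/37)·38 + (4/37)·44
     = 683/37 ≈ 18.459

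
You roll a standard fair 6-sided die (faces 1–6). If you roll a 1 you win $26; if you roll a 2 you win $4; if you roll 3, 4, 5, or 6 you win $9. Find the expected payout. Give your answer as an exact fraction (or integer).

$11

E[payout] = (1/6)·4 + (2/3)·9 + (1/6)·26 = 11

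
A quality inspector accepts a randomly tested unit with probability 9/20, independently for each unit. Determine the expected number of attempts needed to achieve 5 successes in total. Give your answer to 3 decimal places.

11.111

By linearity (sum of 5 independent geometric waits), E[trials] = 5/p = 5/(9/20) = 100/9.
≈ 11.111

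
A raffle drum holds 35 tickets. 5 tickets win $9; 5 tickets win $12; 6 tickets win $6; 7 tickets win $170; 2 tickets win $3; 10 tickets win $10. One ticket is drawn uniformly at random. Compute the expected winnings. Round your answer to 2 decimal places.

$41.06

E[payout] = (5/35)·9 + (5/35)·12 + (6/35)·6 + (7/35)·170 + (2/35)·3 + (10/35)·10 = 1437/35
≈ $41.06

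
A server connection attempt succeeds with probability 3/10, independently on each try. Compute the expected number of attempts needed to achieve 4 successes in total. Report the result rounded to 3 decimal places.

13.333

By linearity (sum of 4 independent geometric waits), E[trials] = 4/p = 4/(3/10) = 40/3.
≈ 13.333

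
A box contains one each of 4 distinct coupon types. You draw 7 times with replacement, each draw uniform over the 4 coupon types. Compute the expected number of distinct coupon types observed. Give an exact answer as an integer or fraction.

Let Xⱼ=1 if type j appears at least once. P(Xⱼ=1) = 1 − ((4−1)/4)^7 = 14197/16384.
E[#distinct] = 4·14197/16384 = 14197/4096.

14197/4096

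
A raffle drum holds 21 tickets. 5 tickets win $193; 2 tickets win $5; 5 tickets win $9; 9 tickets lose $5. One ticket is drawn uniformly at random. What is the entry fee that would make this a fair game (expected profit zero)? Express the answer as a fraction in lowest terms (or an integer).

325/7 dollars

E[payout] = (5/21)·193 + (2/21)·5 + (5/21)·9 + (9/21)·(-5) = 325/7
Fair fee = E[payout] = 325/7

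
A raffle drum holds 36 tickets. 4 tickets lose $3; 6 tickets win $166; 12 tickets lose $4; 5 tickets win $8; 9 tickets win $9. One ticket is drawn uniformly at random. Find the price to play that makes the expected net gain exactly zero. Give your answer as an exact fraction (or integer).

1057/36 dollars

E[payout] = (4/36)·(-3) + (6/36)·166 + (12/36)·(-4) + (5/36)·8 + (9/36)·9 = 1057/36
Fair fee = E[payout] = 1057/36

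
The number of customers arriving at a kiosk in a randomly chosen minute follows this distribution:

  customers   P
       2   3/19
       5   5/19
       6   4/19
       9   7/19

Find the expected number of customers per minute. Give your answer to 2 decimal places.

6.21

E[X] = (3/19)·2 + (5/19)·5 + (4/19)·6 + (7/19)·9
     = 118/19 ≈ 6.21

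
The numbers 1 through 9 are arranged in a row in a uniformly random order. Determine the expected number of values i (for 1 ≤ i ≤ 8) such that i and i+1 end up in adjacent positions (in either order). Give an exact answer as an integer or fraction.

16/9

For each i ∈ {1,…,8}, let Xᵢ = 1 if i and i+1 are adjacent. P(Xᵢ=1) = 2·(9−1)!/9! = 2/9.
By linearity, E[ΣXᵢ] = (8)·(2/9) = 16/9.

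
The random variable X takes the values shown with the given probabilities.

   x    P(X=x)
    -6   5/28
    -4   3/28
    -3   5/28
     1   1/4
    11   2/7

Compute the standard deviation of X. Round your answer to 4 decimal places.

6.5368

E[X] = 19/14, E[X²] = 312/7
Var(X) = E[X²] − (E[X])² = 312/7 − 361/196 = 8375/196
SD(X) = √(8375/196) ≈ 6.5368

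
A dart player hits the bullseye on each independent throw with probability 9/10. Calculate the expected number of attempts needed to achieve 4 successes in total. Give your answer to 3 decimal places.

By linearity (sum of 4 independent geometric waits), E[trials] = 4/p = 4/(9/10) = 40/9.
≈ 4.444

4.444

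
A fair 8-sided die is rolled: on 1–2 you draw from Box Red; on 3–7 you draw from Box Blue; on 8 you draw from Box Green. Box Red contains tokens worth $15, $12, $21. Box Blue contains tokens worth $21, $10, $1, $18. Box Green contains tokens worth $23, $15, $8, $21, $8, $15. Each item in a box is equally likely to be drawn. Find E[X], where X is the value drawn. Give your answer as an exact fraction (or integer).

E[X | Box Red] = (15 + 12 + 21)/3 = 16
E[X | Box Blue] = (21 + 10 + 1 + 18)/4 = 25/2
E[X | Box Green] = (23 + 15 + 8 + 21 + 8 + 15)/6 = 15
E[X] = (1/4)·16 + (5/8)·25/2 + (1/8)·15 = 219/16

219/16 dollars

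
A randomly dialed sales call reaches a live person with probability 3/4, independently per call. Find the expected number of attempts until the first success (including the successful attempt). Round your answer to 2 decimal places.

For a geometric distribution, E[trials] = 1/p = 1/(3/4) = 4/3.
≈ 1.33

1.33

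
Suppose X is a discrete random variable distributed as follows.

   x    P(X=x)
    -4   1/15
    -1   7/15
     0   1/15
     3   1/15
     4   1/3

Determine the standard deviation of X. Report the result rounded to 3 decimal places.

E[X] = 4/5, E[X²] = 112/15
Var(X) = E[X²] − (E[X])² = 112/15 − 16/25 = 512/75
SD(X) = √(512/75) ≈ 2.613

2.613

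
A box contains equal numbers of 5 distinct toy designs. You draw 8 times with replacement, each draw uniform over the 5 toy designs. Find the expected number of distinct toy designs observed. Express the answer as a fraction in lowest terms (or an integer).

325089/78125

Let Xⱼ=1 if type j appears at least once. P(Xⱼ=1) = 1 − ((5−1)/5)^8 = 325089/390625.
E[#distinct] = 5·325089/390625 = 325089/78125.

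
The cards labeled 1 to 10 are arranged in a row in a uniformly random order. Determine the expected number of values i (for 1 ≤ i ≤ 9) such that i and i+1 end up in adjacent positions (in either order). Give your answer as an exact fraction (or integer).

For each i ∈ {1,…,9}, let Xᵢ = 1 if i and i+1 are adjacent. P(Xᵢ=1) = 2·(10−1)!/10! = 2/10.
By linearity, E[ΣXᵢ] = (9)·(2/10) = 9/5.

9/5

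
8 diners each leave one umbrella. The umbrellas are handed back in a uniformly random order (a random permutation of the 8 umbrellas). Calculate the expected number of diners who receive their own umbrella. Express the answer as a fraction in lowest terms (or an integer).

Let Xᵢ = 1 if person i gets their own umbrella. For each i, P(Xᵢ=1) = 1/8.
By linearity of expectation, E[X₁+…+X_8] = 8·(1/8) = 1.

1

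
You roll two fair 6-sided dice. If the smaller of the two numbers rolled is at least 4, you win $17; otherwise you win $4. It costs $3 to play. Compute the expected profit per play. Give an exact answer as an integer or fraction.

E[payout] = (3/4)·4 + (1/4)·17 = 29/4
Expected profit = 29/4 − 3 = 17/4

17/4 dollars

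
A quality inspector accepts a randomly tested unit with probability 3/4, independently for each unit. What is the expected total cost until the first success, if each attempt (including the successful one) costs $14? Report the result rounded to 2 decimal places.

E[#attempts] = 1/p = 4/3; E[cost] = 14·4/3 = 56/3.
≈ 18.67

$18.67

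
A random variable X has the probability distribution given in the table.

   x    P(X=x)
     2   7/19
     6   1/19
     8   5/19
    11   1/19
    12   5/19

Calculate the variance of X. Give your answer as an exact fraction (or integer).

E[X] = (7/19)·2 + (1/19)·6 + (5/19)·8 + (1/19)·11 + (5/19)·12 = 131/19
E[X²] = (7/19)·4 + (1/19)·36 + (5/19)·64 + (1/19)·121 + (5/19)·144 = 1225/19
Var(X) = 1225/19 − (131/19)² = 6114/361

6114/361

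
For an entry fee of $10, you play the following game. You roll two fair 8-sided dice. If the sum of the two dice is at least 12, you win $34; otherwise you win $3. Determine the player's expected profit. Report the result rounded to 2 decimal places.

E[payout] = (49/64)·3 + (15/64)·34 = 657/64
Expected profit = 657/64 − 10 = 17/64 ≈ $0.27

$0.27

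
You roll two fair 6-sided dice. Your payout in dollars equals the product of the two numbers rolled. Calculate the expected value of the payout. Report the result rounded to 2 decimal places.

Distribution of the product of the two numbers rolled: 1 w.p. 1/36, 2 w.p. 1/18, 3 w.p. 1/18, 4 w.p. 1/12, 5 w.p. 1/18, 6 w.p. 1/9, …
E[payout] = (1/36)·1 + (1/18)·2 + (1/18)·3 + (1/12)·4 + (1/18)·5 + (1/9)·6 + (1/18)·8 + (1/36)·9 + (1/18)·10 + (1/9)·12 + (1/18)·15 + (1/36)·16 + (1/18)·18 + (1/18)·20 + (1/18)·24 + (1/36)·25 + (1/18)·30 + (1/36)·36 = 49/4
≈ $12.25

$12.25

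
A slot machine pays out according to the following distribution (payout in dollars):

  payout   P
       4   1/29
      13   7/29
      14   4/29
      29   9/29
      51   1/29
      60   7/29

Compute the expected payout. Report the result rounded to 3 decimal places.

E[X] = (1/29)·4 + (7/29)·13 + (4/29)·14 + (9/29)·29 + (1/29)·51 + (7/29)·60
     = 883/29 ≈ 30.448

$30.448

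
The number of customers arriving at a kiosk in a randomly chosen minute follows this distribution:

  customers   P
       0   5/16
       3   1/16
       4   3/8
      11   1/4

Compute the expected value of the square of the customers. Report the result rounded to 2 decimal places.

36.81

E[X²] = (5/16)·0 + (1/16)·9 + (3/8)·16 + (1/4)·121
     = 589/16 ≈ 36.81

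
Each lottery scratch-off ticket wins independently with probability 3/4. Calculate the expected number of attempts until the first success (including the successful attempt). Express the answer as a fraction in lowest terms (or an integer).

4/3

For a geometric distribution, E[trials] = 1/p = 1/(3/4) = 4/3.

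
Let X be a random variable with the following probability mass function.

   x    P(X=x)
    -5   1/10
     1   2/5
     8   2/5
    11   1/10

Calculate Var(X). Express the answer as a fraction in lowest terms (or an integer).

E[X] = (1/10)·(-5) + (2/5)·1 + (2/5)·8 + (1/10)·11 = 21/5
E[X²] = (1/10)·25 + (2/5)·1 + (2/5)·64 + (1/10)·121 = 203/5
Var(X) = 203/5 − (21/5)² = 574/25

574/25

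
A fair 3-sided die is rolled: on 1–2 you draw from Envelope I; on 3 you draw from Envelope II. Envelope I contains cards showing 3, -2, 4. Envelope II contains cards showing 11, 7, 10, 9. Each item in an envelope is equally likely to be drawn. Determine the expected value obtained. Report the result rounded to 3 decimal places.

E[X | Envelope I] = (3 − 2 + 4)/3 = 5/3
E[X | Envelope II] = (11 + 7 + 10 + 9)/4 = 37/4
E[X] = (2/3)·5/3 + (1/3)·37/4 = 151/36 ≈ 4.194

4.194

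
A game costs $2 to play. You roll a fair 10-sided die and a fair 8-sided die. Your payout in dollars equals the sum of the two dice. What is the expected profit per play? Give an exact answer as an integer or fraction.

$8

Distribution of the sum of the two dice: 2 w.p. 1/80, 3 w.p. 1/40, 4 w.p. 3/80, 5 w.p. 1/20, 6 w.p. 1/16, 7 w.p. 3/40, …
E[payout] = (1/80)·2 + (1/40)·3 + (3/80)·4 + (1/20)·5 + (1/16)·6 + (3/40)·7 + (7/80)·8 + (1/10)·9 + (1/10)·10 + (1/10)·11 + (7/80)·12 + (3/40)·13 + (1/16)·14 + (1/20)·15 + (3/80)·16 + (1/40)·17 + (1/80)·18 = 10
Expected profit = 10 − 2 = 8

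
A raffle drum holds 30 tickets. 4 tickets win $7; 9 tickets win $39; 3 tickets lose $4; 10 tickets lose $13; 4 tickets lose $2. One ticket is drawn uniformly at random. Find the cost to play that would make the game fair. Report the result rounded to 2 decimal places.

E[payout] = (4/30)·7 + (9/30)·39 + (3/30)·(-4) + (10/30)·(-13) + (4/30)·(-2) = 229/30
Fair fee = E[payout] = 229/30 ≈ $7.63

$7.63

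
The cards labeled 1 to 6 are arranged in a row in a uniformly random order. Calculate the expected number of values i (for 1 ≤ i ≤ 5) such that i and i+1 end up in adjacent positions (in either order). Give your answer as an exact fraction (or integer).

For each i ∈ {1,…,5}, let Xᵢ = 1 if i and i+1 are adjacent. P(Xᵢ=1) = 2·(6−1)!/6! = 2/6.
By linearity, E[ΣXᵢ] = (5)·(2/6) = 5/3.

5/3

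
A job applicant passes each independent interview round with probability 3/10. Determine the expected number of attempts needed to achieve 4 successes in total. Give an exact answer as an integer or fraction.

40/3

By linearity (sum of 4 independent geometric waits), E[trials] = 4/p = 4/(3/10) = 40/3.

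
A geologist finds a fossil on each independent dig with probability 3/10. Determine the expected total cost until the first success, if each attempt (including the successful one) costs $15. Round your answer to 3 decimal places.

$50.000

E[#attempts] = 1/p = 10/3; E[cost] = 15·10/3 = 50.
≈ 50.000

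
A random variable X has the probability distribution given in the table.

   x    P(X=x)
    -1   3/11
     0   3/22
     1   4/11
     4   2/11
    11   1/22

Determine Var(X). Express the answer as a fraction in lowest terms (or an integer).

3537/484

E[X] = (3/11)·(-1) + (3/22)·0 + (4/11)·1 + (2/11)·4 + (1/22)·11 = 29/22
E[X²] = (3/11)·1 + (3/22)·0 + (4/11)·1 + (2/11)·16 + (1/22)·121 = 199/22
Var(X) = 199/22 − (29/22)² = 3537/484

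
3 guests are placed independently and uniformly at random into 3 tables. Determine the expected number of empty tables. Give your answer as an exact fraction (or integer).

Let Xⱼ=1 if table j is empty. P(Xⱼ=1) = ((3-1)/3)^3 = 8/27.
By linearity, E[#empty] = 3·8/27 = 8/9.

8/9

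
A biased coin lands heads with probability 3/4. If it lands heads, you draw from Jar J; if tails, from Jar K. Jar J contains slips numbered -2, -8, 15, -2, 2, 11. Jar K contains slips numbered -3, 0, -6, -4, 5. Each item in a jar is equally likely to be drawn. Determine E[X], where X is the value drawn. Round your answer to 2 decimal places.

1.60

E[X | Jar J] = (-2 − 8 + 15 − 2 + 2 + 11)/6 = 8/3
E[X | Jar K] = (-3 + 0 − 6 − 4 + 5)/5 = -8/5
E[X] = (3/4)·8/3 + (1/4)·(-8/5) = 8/5 ≈ 1.60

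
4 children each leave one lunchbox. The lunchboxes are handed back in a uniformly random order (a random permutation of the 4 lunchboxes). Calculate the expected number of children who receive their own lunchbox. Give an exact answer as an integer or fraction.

Let Xᵢ = 1 if person i gets their own lunchbox. For each i, P(Xᵢ=1) = 1/4.
By linearity of expectation, E[X₁+…+X_4] = 4·(1/4) = 1.

1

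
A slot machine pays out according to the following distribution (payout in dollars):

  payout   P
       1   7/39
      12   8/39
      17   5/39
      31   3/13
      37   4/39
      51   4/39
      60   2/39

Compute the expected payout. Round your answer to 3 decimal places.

E[X] = (7/39)·1 + (8/39)·12 + (5/39)·17 + (3/13)·31 + (4/39)·37 + (4/39)·51 + (2/39)·60
     = 313/13 ≈ 24.077

$24.077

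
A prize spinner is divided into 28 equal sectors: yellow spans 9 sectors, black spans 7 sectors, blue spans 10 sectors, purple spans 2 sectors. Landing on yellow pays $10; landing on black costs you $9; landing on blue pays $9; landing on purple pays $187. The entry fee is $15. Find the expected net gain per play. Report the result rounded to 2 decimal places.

$2.54

E[payout] = (9/28)·10 + (7/28)·(-9) + (10/28)·9 + (2/28)·187 = 491/28
Expected profit = 491/28 − 15 = 71/28 ≈ $2.54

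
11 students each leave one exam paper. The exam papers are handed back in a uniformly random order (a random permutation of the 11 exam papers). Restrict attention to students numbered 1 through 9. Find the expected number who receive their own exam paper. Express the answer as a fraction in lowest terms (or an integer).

9/11

Let Xᵢ = 1 if person i gets their own exam paper. For each i, P(Xᵢ=1) = 1/11.
By linearity of expectation, E[X₁+…+X_9] = 9·(1/11) = 9/11.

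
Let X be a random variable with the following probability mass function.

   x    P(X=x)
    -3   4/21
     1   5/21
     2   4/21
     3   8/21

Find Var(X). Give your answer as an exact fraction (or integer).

2084/441

E[X] = (4/21)·(-3) + (5/21)·1 + (4/21)·2 + (8/21)·3 = 25/21
E[X²] = (4/21)·9 + (5/21)·1 + (4/21)·4 + (8/21)·9 = 43/7
Var(X) = 43/7 − (25/21)² = 2084/441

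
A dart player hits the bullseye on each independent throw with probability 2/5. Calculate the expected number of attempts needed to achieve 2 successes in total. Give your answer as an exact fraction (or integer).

5

By linearity (sum of 2 independent geometric waits), E[trials] = 2/p = 2/(2/5) = 5.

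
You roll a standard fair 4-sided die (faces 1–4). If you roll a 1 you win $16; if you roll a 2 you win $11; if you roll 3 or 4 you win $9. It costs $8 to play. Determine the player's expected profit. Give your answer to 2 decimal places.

E[payout] = (1/2)·9 + (1/4)·11 + (1/4)·16 = 45/4
Expected profit = 45/4 − 8 = 13/4 ≈ $3.25

$3.25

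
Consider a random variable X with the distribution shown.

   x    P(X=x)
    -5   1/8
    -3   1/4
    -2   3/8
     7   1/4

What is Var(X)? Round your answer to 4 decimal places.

E[X] = (1/8)·(-5) + (1/4)·(-3) + (3/8)·(-2) + (1/4)·7 = -3/8
E[X²] = (1/8)·25 + (1/4)·9 + (3/8)·4 + (1/4)·49 = 153/8
Var(X) = 153/8 − (-3/8)² = 1215/64 ≈ 18.9844

18.9844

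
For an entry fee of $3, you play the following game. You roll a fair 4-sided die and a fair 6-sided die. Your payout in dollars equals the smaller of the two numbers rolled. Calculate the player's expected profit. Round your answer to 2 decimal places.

-$0.92

Distribution of the smaller of the two numbers rolled: 1 w.p. 3/8, 2 w.p. 7/24, 3 w.p. 5/24, 4 w.p. 1/8
E[payout] = (3/8)·1 + (7/24)·2 + (5/24)·3 + (1/8)·4 = 25/12
Expected profit = 25/12 − 3 = -11/12 ≈ -$0.92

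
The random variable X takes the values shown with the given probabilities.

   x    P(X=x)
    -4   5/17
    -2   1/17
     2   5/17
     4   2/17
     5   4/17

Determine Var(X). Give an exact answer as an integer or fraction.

E[X] = (5/17)·(-4) + (1/17)·(-2) + (5/17)·2 + (2/17)·4 + (4/17)·5 = 16/17
E[X²] = (5/17)·16 + (1/17)·4 + (5/17)·4 + (2/17)·16 + (4/17)·25 = 236/17
Var(X) = 236/17 − (16/17)² = 3756/289

3756/289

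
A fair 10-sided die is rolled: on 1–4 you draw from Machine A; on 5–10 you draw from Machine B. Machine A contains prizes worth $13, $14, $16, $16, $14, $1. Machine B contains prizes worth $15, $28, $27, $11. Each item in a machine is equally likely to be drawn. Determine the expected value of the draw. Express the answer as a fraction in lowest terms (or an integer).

E[X | Machine A] = (13 + 14 + 16 + 16 + 14 + 1)/6 = 37/3
E[X | Machine B] = (15 + 28 + 27 + 11)/4 = 81/4
E[X] = (2/5)·37/3 + (3/5)·81/4 = 205/12

205/12 dollars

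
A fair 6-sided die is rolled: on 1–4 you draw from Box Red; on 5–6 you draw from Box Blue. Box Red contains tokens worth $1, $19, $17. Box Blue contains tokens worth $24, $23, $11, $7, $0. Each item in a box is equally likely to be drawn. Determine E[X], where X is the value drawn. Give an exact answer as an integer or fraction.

E[X | Box Red] = (1 + 19 + 17)/3 = 37/3
E[X | Box Blue] = (24 + 23 + 11 + 7 + 0)/5 = 13
E[X] = (2/3)·37/3 + (1/3)·13 = 113/9

113/9 dollars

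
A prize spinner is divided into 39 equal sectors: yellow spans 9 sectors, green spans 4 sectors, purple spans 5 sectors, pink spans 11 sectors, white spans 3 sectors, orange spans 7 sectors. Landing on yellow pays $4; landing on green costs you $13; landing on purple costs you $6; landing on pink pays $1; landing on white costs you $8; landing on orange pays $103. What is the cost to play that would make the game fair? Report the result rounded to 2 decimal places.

E[payout] = (9/39)·4 + (4/39)·(-13) + (5/39)·(-6) + (11/39)·1 + (3/39)·(-8) + (7/39)·103 = 662/39
Fair fee = E[payout] = 662/39 ≈ $16.97

$16.97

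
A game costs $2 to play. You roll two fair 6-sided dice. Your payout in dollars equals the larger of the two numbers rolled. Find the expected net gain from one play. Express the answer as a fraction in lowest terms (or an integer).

Distribution of the larger of the two numbers rolled: 1 w.p. 1/36, 2 w.p. 1/12, 3 w.p. 5/36, 4 w.p. 7/36, 5 w.p. 1/4, 6 w.p. 11/36
E[payout] = (1/36)·1 + (1/12)·2 + (5/36)·3 + (7/36)·4 + (1/4)·5 + (11/36)·6 = 161/36
Expected profit = 161/36 − 2 = 89/36

89/36 dollars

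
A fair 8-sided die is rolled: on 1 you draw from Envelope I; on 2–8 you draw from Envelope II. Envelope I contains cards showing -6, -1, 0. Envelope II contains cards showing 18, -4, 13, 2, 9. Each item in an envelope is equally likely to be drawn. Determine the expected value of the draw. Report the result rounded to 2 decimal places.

E[X | Envelope I] = (-6 − 1 + 0)/3 = -7/3
E[X | Envelope II] = (18 − 4 + 13 + 2 + 9)/5 = 38/5
E[X] = (1/8)·(-7/3) + (7/8)·38/5 = 763/120 ≈ 6.36

6.36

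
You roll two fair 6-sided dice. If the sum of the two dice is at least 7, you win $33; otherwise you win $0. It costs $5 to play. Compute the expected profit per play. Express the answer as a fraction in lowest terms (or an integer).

57/4 dollars

E[payout] = (5/12)·0 + (7/12)·33 = 77/4
Expected profit = 77/4 − 5 = 57/4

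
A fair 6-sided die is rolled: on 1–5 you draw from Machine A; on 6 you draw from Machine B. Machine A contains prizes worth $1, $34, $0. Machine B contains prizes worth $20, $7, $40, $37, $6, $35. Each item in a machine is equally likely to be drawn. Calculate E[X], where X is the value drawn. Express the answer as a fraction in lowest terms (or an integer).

55/4 dollars

E[X | Machine A] = (1 + 34 + 0)/3 = 35/3
E[X | Machine B] = (20 + 7 + 40 + 37 + 6 + 35)/6 = 145/6
E[X] = (5/6)·35/3 + (1/6)·145/6 = 55/4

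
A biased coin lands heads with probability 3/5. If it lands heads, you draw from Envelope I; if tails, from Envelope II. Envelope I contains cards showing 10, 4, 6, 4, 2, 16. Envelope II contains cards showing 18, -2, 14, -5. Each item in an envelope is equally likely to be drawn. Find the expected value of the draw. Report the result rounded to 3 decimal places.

6.700

E[X | Envelope I] = (10 + 4 + 6 + 4 + 2 + 16)/6 = 7
E[X | Envelope II] = (18 − 2 + 14 − 5)/4 = 25/4
E[X] = (3/5)·7 + (2/5)·25/4 = 67/10 ≈ 6.700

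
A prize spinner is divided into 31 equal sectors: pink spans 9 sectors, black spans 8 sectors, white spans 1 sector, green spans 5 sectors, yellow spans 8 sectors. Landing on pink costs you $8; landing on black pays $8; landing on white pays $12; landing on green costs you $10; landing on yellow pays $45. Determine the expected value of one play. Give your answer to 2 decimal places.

$10.13

E[payout] = (9/31)·(-8) + (8/31)·8 + (1/31)·12 + (5/31)·(-10) + (8/31)·45 = 314/31
≈ $10.13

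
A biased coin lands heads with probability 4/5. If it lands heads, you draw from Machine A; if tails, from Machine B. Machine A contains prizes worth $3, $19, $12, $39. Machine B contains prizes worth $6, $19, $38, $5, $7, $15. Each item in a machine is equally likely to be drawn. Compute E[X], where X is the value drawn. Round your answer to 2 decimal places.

E[X | Machine A] = (3 + 19 + 12 + 39)/4 = 73/4
E[X | Machine B] = (6 + 19 + 38 + 5 + 7 + 15)/6 = 15
E[X] = (4/5)·73/4 + (1/5)·15 = 88/5 ≈ 17.60

$17.60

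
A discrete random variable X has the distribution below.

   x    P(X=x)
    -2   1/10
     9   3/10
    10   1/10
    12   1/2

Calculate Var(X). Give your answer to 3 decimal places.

16.450

E[X] = (1/10)·(-2) + (3/10)·9 + (1/10)·10 + (1/2)·12 = 19/2
E[X²] = (1/10)·4 + (3/10)·81 + (1/10)·100 + (1/2)·144 = 1067/10
Var(X) = 1067/10 − (19/2)² = 329/20 ≈ 16.450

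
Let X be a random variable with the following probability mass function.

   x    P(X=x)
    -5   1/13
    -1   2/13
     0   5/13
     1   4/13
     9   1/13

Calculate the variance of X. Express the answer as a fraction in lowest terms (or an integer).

E[X] = (1/13)·(-5) + (2/13)·(-1) + (5/13)·0 + (4/13)·1 + (1/13)·9 = 6/13
E[X²] = (1/13)·25 + (2/13)·1 + (5/13)·0 + (4/13)·1 + (1/13)·81 = 112/13
Var(X) = 112/13 − (6/13)² = 1420/169

1420/169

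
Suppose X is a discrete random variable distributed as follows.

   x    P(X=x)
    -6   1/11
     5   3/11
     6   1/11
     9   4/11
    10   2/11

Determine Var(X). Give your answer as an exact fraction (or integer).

2340/121

E[X] = (1/11)·(-6) + (3/11)·5 + (1/11)·6 + (4/11)·9 + (2/11)·10 = 71/11
E[X²] = (1/11)·36 + (3/11)·25 + (1/11)·36 + (4/11)·81 + (2/11)·100 = 61
Var(X) = 61 − (71/11)² = 2340/121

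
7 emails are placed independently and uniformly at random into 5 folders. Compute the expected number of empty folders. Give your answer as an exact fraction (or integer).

Let Xⱼ=1 if folder j is empty. P(Xⱼ=1) = ((5-1)/5)^7 = 16384/78125.
By linearity, E[#empty] = 5·16384/78125 = 16384/15625.

16384/15625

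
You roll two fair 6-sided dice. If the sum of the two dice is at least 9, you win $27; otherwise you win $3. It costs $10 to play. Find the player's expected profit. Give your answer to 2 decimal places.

-$0.33

E[payout] = (13/18)·3 + (5/18)·27 = 29/3
Expected profit = 29/3 − 10 = -1/3 ≈ -$0.33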